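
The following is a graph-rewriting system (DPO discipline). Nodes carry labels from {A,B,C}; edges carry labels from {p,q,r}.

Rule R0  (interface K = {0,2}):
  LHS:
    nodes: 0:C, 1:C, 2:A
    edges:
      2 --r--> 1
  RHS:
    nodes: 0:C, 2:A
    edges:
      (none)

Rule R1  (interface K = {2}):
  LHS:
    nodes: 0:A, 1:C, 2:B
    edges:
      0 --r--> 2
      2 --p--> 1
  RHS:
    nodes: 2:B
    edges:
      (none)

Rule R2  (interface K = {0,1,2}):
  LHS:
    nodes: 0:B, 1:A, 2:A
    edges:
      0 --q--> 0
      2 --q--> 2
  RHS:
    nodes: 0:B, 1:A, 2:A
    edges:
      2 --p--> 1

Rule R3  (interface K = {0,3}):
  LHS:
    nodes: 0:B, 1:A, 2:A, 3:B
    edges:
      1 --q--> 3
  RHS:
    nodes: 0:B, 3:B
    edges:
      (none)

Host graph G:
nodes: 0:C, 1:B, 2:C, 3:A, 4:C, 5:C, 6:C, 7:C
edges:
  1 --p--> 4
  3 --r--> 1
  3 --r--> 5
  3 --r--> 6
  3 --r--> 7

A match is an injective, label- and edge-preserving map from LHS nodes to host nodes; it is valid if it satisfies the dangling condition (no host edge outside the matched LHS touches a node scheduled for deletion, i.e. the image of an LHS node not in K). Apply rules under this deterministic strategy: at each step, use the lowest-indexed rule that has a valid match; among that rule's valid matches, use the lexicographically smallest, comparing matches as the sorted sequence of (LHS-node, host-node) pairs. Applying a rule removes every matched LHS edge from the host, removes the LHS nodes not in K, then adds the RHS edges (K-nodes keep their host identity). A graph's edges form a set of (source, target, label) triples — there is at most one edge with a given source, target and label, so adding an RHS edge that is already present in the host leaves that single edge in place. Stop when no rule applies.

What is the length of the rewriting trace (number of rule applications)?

[0] host  ⇒  8 nodes, 5 edges  {1-p->4 3-r->1 3-r->5 3-r->6 3-r->7}
[1] R0 @ {0↦0, 1↦5, 2↦3}  ⇒  7 nodes, 4 edges  {1-p->4 3-r->1 3-r->6 3-r->7}
[2] R0 @ {0↦0, 1↦6, 2↦3}  ⇒  6 nodes, 3 edges  {1-p->4 3-r->1 3-r->7}
[3] R0 @ {0↦0, 1↦7, 2↦3}  ⇒  5 nodes, 2 edges  {1-p->4 3-r->1}
[4] R1 @ {0↦3, 1↦4, 2↦1}  ⇒  3 nodes, 0 edges  {∅}
normal form: no rule applies after step 4

Answer: 4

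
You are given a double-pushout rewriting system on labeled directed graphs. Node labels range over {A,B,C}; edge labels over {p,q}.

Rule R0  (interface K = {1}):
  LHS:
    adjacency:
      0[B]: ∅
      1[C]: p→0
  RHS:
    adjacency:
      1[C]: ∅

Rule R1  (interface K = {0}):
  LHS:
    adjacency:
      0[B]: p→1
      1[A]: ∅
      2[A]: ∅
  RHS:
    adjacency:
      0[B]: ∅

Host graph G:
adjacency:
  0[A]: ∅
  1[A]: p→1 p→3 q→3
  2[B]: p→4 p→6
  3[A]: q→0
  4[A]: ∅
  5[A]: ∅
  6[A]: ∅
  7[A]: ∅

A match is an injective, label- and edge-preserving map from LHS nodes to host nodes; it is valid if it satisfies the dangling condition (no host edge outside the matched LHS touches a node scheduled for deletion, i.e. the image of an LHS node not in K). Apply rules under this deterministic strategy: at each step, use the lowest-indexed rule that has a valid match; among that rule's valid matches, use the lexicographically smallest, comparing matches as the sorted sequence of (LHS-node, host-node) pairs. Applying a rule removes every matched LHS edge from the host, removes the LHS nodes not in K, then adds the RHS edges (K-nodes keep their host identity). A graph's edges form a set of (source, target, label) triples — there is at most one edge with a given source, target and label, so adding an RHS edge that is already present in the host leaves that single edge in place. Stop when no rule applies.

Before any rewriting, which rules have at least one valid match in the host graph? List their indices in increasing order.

R0: no valid match — LHS pattern not found
R1: 4 valid matches — {0↦2, 1↦4, 2↦5}, {0↦2, 1↦4, 2↦7}, {0↦2, 1↦6, 2↦5} (+1 more)

Answer: [R1]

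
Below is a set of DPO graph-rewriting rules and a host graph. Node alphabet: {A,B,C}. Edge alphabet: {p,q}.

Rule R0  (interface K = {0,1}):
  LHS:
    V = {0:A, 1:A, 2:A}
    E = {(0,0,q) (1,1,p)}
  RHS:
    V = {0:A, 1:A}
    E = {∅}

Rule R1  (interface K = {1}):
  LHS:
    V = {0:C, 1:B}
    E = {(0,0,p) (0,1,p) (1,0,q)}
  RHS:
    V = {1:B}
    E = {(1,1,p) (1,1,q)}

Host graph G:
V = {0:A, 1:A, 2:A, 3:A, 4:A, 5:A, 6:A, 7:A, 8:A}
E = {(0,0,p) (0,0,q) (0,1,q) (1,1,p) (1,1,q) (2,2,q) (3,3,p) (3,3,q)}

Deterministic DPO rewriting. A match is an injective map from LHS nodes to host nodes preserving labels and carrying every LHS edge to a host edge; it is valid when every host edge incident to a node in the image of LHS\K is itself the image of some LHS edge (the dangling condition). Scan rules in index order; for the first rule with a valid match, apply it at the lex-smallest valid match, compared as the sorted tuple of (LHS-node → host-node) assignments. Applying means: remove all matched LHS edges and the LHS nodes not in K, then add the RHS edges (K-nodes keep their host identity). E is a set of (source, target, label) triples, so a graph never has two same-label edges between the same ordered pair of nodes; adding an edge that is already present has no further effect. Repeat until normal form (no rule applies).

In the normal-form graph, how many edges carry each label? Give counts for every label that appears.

Answer: q:2

Steps:
start.  V:9 E:8  edges: 0-p->0 0-q->0 0-q->1 1-p->1 1-q->1 2-q->2 3-p->3 3-q->3
1. fire R0 via {0↦0, 1↦1, 2↦4}  →  V:8 E:6  edges: 0-p->0 0-q->1 1-q->1 2-q->2 3-p->3 3-q->3
2. fire R0 via {0↦1, 1↦0, 2↦5}  →  V:7 E:4  edges: 0-q->1 2-q->2 3-p->3 3-q->3
3. fire R0 via {0↦2, 1↦3, 2↦6}  →  V:6 E:2  edges: 0-q->1 3-q->3
normal form: no rule applies after step 3
NF edges: [(0, 1, 'q'), (3, 3, 'q')]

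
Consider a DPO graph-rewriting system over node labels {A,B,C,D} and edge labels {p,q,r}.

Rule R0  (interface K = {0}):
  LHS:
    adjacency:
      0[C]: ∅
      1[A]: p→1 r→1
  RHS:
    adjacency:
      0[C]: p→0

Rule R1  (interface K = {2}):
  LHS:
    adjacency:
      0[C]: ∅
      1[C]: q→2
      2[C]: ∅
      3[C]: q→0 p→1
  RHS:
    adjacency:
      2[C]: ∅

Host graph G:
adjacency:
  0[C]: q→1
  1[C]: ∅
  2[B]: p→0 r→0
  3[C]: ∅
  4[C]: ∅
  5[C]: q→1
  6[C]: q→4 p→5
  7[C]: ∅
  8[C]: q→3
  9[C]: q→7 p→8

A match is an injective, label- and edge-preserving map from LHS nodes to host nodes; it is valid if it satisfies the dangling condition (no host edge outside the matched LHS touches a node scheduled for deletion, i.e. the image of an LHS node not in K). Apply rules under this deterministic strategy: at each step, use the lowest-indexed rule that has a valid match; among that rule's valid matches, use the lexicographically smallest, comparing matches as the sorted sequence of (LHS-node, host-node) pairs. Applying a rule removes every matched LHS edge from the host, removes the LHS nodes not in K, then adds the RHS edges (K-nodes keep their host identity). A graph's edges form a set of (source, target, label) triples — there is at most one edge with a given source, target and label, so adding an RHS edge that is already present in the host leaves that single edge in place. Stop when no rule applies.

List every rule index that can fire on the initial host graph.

R0: no valid match — LHS pattern not found
R1: 2 valid matches — {0↦4, 1↦5, 2↦1, 3↦6}, {0↦7, 1↦8, 2↦3, 3↦9}

Answer: [R1]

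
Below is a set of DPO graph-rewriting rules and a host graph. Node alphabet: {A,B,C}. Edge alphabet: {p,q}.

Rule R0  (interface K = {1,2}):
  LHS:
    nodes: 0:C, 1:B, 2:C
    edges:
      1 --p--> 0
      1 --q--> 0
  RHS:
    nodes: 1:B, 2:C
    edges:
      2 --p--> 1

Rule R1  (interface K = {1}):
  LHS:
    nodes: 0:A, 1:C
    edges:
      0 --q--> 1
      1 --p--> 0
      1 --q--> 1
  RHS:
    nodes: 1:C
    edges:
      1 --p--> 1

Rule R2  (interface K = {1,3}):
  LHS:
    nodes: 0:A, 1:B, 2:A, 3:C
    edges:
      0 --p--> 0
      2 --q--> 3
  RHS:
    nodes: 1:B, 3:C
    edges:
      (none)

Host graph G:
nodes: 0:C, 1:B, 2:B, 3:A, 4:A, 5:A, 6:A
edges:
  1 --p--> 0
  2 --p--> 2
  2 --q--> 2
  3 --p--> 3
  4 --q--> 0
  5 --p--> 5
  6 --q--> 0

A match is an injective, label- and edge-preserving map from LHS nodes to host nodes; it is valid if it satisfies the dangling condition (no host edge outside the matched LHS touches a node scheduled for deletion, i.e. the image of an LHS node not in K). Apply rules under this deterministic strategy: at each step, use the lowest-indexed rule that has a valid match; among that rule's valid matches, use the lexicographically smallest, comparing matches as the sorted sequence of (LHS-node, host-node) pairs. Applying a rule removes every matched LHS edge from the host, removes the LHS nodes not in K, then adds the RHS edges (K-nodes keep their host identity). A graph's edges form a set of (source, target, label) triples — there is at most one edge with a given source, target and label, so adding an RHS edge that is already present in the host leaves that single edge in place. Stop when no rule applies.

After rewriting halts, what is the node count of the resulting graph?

Answer: 3

Derivation:
start.  V:7 E:7  edges: 1-p->0 2-p->2 2-q->2 3-p->3 4-q->0 5-p->5 6-q->0
1. fire R2 via {0↦3, 1↦1, 2↦4, 3↦0}  →  V:5 E:5  edges: 1-p->0 2-p->2 2-q->2 5-p->5 6-q->0
2. fire R2 via {0↦5, 1↦1, 2↦6, 3↦0}  →  V:3 E:3  edges: 1-p->0 2-p->2 2-q->2
final graph: no rule applies after step 2
NF nodes: {0:C, 1:B, 2:B}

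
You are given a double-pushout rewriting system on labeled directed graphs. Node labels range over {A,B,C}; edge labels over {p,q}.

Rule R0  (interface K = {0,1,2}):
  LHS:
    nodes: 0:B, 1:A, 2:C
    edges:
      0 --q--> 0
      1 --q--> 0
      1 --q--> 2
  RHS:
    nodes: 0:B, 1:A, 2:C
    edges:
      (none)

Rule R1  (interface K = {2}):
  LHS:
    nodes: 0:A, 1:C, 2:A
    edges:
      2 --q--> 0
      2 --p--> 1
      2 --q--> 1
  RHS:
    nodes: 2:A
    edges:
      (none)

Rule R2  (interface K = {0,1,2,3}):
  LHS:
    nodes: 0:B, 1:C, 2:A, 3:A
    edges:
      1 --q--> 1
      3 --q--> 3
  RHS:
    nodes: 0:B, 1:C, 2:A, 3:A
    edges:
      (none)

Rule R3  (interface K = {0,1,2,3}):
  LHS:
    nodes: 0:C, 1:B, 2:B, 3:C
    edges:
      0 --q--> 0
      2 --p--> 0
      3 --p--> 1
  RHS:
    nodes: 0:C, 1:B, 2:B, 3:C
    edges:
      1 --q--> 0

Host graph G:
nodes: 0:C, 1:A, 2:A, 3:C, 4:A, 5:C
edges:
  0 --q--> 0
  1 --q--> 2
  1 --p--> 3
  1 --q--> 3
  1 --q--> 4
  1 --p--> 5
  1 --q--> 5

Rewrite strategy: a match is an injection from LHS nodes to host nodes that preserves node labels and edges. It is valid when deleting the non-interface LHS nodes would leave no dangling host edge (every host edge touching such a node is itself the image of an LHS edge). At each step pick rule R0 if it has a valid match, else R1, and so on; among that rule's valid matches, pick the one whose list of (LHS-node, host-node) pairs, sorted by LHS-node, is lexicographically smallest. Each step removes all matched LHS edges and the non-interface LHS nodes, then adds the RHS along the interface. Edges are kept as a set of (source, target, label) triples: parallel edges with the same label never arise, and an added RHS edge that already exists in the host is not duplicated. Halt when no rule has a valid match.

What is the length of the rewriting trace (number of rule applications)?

Answer: 2

Derivation:
start.  V:6 E:7  edges: 0-q->0 1-q->2 1-p->3 1-q->3 1-q->4 1-p->5 1-q->5
1. fire R1 via {0↦2, 1↦3, 2↦1}  →  V:4 E:4  edges: 0-q->0 1-q->4 1-p->5 1-q->5
2. fire R1 via {0↦4, 1↦5, 2↦1}  →  V:2 E:1  edges: 0-q->0
final graph: no rule applies after step 2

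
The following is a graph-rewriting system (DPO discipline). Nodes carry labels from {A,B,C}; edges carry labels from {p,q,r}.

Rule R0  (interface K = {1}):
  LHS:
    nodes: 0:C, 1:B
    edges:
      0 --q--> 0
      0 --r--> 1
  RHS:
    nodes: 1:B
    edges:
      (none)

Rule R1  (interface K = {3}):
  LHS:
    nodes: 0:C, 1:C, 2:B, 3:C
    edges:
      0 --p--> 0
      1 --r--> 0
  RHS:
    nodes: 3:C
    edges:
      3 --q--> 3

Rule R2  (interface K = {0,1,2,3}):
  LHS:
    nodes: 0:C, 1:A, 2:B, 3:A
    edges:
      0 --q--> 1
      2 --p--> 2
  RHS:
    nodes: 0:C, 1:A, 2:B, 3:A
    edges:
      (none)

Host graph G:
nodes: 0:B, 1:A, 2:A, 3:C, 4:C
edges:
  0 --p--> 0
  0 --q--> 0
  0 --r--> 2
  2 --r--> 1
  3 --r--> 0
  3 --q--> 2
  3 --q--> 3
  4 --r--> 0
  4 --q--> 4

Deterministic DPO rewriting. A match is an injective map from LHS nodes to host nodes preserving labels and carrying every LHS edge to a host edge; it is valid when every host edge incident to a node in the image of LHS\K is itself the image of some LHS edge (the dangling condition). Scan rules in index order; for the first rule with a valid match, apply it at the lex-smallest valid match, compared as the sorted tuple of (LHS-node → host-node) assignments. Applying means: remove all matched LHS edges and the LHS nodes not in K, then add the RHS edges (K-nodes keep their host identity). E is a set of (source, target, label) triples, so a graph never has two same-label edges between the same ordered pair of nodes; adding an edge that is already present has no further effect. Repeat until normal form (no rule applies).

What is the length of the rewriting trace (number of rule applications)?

Answer: 3

Rewrite trace:
[0] host  ⇒  5 nodes, 9 edges  {0-p->0 0-q->0 0-r->2 2-r->1 3-r->0 3-q->2 3-q->3 4-r->0 4-q->4}
[1] R0 @ {0↦4, 1↦0}  ⇒  4 nodes, 7 edges  {0-p->0 0-q->0 0-r->2 2-r->1 3-r->0 3-q->2 3-q->3}
[2] R2 @ {0↦3, 1↦2, 2↦0, 3↦1}  ⇒  4 nodes, 5 edges  {0-q->0 0-r->2 2-r->1 3-r->0 3-q->3}
[3] R0 @ {0↦3, 1↦0}  ⇒  3 nodes, 3 edges  {0-q->0 0-r->2 2-r->1}
halt: no rule applies after step 3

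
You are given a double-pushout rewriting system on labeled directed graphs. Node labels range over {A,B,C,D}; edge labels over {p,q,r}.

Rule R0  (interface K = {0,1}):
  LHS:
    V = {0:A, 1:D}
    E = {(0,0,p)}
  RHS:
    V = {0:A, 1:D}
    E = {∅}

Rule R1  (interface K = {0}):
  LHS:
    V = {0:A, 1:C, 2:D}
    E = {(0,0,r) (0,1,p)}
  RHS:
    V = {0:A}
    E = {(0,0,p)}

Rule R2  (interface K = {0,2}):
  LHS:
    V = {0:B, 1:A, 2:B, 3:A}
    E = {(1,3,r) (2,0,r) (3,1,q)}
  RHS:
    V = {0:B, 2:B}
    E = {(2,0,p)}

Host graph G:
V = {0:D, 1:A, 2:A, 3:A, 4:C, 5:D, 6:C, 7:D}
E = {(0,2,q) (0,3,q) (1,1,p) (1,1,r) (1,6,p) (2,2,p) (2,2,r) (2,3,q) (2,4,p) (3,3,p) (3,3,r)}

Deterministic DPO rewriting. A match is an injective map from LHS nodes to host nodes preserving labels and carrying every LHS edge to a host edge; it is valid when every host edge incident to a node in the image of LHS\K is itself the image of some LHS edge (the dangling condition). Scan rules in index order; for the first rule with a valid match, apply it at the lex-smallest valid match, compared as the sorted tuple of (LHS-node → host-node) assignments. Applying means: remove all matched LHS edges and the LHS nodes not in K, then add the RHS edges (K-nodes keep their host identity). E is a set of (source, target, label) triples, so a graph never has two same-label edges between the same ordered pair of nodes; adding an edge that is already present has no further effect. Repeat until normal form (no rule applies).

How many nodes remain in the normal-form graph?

Answer: 4

Derivation:
[0] host  ⇒  8 nodes, 11 edges  {0-q->2 0-q->3 1-p->1 1-r->1 1-p->6 2-p->2 2-r->2 2-q->3 2-p->4 3-p->3 3-r->3}
[1] R0 @ {0↦1, 1↦0}  ⇒  8 nodes, 10 edges  {0-q->2 0-q->3 1-r->1 1-p->6 2-p->2 2-r->2 2-q->3 2-p->4 3-p->3 3-r->3}
[2] R0 @ {0↦2, 1↦0}  ⇒  8 nodes, 9 edges  {0-q->2 0-q->3 1-r->1 1-p->6 2-r->2 2-q->3 2-p->4 3-p->3 3-r->3}
[3] R0 @ {0↦3, 1↦0}  ⇒  8 nodes, 8 edges  {0-q->2 0-q->3 1-r->1 1-p->6 2-r->2 2-q->3 2-p->4 3-r->3}
[4] R1 @ {0↦1, 1↦6, 2↦5}  ⇒  6 nodes, 7 edges  {0-q->2 0-q->3 1-p->1 2-r->2 2-q->3 2-p->4 3-r->3}
[5] R0 @ {0↦1, 1↦0}  ⇒  6 nodes, 6 edges  {0-q->2 0-q->3 2-r->2 2-q->3 2-p->4 3-r->3}
[6] R1 @ {0↦2, 1↦4, 2↦7}  ⇒  4 nodes, 5 edges  {0-q->2 0-q->3 2-p->2 2-q->3 3-r->3}
[7] R0 @ {0↦2, 1↦0}  ⇒  4 nodes, 4 edges  {0-q->2 0-q->3 2-q->3 3-r->3}
halt: no rule applies after step 7
NF nodes: {0:D, 1:A, 2:A, 3:A}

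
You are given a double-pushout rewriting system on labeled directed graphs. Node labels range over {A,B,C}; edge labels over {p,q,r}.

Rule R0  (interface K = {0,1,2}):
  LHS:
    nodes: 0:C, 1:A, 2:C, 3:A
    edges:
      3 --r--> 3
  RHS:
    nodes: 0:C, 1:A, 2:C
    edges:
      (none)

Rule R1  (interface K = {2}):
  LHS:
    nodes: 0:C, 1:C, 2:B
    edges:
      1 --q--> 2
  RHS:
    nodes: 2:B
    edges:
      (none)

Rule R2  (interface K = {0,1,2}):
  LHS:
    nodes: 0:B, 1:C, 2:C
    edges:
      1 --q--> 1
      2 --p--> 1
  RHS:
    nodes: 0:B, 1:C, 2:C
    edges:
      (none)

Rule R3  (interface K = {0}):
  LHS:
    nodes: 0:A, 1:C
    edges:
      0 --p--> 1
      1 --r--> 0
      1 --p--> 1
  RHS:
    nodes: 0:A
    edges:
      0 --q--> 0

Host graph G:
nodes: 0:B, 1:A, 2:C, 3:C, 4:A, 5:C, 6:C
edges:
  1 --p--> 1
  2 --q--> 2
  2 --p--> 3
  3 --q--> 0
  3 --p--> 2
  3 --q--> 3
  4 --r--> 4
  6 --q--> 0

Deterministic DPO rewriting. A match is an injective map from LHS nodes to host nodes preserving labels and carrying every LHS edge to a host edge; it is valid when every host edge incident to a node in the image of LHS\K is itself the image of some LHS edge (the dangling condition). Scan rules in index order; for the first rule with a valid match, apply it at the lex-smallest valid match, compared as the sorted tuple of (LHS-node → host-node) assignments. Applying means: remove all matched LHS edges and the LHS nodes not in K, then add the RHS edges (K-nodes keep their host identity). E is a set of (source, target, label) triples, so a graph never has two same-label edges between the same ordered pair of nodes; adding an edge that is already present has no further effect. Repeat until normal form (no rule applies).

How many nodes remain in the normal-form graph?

Answer: 2

Steps:
[0] host  ⇒  7 nodes, 8 edges  {1-p->1 2-q->2 2-p->3 3-q->0 3-p->2 3-q->3 4-r->4 6-q->0}
[1] R0 @ {0↦2, 1↦1, 2↦3, 3↦4}  ⇒  6 nodes, 7 edges  {1-p->1 2-q->2 2-p->3 3-q->0 3-p->2 3-q->3 6-q->0}
[2] R1 @ {0↦5, 1↦6, 2↦0}  ⇒  4 nodes, 6 edges  {1-p->1 2-q->2 2-p->3 3-q->0 3-p->2 3-q->3}
[3] R2 @ {0↦0, 1↦2, 2↦3}  ⇒  4 nodes, 4 edges  {1-p->1 2-p->3 3-q->0 3-q->3}
[4] R2 @ {0↦0, 1↦3, 2↦2}  ⇒  4 nodes, 2 edges  {1-p->1 3-q->0}
[5] R1 @ {0↦2, 1↦3, 2↦0}  ⇒  2 nodes, 1 edges  {1-p->1}
normal form: no rule applies after step 5
NF nodes: {0:B, 1:A}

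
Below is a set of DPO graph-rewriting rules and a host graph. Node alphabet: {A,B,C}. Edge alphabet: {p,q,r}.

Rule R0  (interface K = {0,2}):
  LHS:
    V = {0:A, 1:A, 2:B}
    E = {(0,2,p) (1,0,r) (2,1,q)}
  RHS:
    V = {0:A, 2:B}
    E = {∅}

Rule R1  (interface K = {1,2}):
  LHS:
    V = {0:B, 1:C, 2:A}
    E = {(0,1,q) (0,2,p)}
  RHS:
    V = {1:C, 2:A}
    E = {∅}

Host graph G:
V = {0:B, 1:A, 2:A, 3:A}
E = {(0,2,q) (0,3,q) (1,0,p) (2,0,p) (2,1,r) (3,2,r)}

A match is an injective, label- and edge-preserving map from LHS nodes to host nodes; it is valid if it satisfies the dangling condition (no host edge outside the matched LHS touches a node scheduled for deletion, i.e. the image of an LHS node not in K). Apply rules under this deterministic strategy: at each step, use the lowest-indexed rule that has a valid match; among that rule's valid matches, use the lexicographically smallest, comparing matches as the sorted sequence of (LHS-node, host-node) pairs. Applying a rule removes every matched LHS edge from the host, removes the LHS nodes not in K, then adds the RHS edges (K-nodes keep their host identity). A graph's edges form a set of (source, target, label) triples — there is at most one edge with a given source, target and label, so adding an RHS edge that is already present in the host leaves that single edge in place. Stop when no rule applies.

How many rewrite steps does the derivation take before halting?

start.  V:4 E:6  edges: 0-q->2 0-q->3 1-p->0 2-p->0 2-r->1 3-r->2
1. fire R0 via {0↦2, 1↦3, 2↦0}  →  V:3 E:3  edges: 0-q->2 1-p->0 2-r->1
2. fire R0 via {0↦1, 1↦2, 2↦0}  →  V:2 E:0  edges: ∅
normal form: no rule applies after step 2

Answer: 2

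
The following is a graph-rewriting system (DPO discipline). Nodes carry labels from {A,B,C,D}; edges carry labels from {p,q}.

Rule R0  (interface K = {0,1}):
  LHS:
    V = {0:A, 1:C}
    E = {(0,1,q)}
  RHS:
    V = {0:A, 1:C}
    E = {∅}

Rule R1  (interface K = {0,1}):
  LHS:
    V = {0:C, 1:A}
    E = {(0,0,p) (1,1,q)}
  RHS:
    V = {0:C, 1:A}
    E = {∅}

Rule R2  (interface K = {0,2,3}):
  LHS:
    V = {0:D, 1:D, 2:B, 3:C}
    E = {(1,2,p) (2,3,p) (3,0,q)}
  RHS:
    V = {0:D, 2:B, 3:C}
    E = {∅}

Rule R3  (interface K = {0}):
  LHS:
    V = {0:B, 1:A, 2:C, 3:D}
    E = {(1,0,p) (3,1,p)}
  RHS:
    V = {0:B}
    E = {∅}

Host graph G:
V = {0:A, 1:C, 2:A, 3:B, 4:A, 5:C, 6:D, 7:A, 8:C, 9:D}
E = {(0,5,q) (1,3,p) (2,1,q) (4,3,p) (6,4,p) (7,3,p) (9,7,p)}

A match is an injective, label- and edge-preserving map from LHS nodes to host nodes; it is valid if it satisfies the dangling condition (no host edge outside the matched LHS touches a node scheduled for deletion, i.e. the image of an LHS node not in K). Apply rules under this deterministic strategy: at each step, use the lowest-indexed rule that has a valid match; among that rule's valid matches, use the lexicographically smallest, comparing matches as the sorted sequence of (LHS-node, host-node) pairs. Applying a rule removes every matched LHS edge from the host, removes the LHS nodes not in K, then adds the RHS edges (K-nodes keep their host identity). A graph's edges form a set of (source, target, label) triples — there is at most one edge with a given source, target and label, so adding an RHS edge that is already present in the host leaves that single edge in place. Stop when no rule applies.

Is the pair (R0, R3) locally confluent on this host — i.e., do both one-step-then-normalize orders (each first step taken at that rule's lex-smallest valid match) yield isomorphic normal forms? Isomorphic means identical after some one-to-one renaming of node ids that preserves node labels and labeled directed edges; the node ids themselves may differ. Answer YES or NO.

Answer: YES

Rewrite trace:
branch R0-first: apply at {0↦0, 1↦5} → |E|=6, then 3 more step(s) → NF |V|=4 |E|=1 V={0:A, 1:C, 2:A, 3:B} E=1-p->3
branch R3-first: apply at {0↦3, 1↦4, 2↦8, 3↦6} → |E|=5, then 3 more step(s) → NF |V|=4 |E|=1 V={0:A, 1:C, 2:A, 3:B} E=1-p->3
graphs isomorphic (equal up to label-preserving node renaming)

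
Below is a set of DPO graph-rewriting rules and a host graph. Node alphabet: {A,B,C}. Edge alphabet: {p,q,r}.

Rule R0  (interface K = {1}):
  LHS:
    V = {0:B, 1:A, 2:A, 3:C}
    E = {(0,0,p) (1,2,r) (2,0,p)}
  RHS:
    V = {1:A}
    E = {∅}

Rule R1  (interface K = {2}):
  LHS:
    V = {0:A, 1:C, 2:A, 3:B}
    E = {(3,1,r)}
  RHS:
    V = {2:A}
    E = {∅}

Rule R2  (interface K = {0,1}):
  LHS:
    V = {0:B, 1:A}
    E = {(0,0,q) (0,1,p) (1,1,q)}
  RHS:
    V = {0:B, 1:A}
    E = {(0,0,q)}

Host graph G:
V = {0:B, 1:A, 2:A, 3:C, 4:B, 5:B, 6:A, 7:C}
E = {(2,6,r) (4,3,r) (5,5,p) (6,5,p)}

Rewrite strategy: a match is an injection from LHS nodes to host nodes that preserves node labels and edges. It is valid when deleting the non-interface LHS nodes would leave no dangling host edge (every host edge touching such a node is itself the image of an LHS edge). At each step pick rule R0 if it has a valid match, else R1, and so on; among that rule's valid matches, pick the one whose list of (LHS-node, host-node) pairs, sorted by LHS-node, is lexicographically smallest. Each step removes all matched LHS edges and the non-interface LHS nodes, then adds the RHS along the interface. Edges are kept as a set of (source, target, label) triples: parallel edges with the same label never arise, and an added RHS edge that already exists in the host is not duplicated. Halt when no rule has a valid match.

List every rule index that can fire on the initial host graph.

Answer: [R0,R1]

Steps:
R0: 1 valid match — {0↦5, 1↦2, 2↦6, 3↦7}
R1: 2 valid matches — {0↦1, 1↦3, 2↦2, 3↦4}, {0↦1, 1↦3, 2↦6, 3↦4}
R2: no valid match — LHS pattern not found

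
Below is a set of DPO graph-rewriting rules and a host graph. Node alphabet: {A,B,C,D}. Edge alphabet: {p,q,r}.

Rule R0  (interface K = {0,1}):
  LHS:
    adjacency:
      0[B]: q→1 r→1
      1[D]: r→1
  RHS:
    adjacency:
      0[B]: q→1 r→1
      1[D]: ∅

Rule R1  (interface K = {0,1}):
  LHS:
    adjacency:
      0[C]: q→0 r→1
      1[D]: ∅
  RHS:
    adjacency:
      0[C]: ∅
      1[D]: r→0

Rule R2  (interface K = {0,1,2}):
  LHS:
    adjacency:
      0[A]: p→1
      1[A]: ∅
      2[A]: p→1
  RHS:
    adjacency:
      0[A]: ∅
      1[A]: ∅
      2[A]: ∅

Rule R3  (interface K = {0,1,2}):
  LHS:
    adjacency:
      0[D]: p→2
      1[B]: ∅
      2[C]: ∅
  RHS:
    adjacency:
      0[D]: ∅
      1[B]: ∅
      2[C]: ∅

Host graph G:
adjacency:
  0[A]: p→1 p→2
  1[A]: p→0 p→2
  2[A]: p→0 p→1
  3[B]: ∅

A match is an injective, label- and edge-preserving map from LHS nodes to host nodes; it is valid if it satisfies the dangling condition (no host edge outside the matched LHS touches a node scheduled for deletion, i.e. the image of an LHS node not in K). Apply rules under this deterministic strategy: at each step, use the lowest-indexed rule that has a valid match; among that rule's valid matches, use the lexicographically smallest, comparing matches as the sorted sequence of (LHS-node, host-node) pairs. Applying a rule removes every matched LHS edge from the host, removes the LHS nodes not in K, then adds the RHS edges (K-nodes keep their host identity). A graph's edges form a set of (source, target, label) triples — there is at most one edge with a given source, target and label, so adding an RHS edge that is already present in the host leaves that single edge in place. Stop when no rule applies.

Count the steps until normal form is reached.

Answer: 3

Steps:
start.  V:4 E:6  edges: 0-p->1 0-p->2 1-p->0 1-p->2 2-p->0 2-p->1
1. fire R2 via {0↦0, 1↦1, 2↦2}  →  V:4 E:4  edges: 0-p->2 1-p->0 1-p->2 2-p->0
2. fire R2 via {0↦0, 1↦2, 2↦1}  →  V:4 E:2  edges: 1-p->0 2-p->0
3. fire R2 via {0↦1, 1↦0, 2↦2}  →  V:4 E:0  edges: ∅
halt: no rule applies after step 3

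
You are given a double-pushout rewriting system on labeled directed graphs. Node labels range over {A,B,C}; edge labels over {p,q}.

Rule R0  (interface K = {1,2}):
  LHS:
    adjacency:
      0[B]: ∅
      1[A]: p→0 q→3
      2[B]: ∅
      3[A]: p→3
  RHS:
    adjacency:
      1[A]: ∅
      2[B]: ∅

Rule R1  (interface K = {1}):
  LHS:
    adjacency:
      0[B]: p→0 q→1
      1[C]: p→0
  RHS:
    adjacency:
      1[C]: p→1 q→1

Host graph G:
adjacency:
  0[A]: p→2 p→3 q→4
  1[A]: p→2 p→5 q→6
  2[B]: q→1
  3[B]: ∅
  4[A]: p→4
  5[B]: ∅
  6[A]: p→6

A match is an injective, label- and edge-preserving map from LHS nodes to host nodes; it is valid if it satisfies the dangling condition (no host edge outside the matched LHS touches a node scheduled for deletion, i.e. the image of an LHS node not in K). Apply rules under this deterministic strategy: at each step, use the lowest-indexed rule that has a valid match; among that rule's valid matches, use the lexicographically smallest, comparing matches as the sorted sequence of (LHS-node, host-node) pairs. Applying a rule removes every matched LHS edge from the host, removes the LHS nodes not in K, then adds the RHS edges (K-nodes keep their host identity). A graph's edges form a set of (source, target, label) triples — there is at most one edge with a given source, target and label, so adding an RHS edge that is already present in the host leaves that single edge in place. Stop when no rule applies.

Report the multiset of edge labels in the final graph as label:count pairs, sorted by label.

[0] host  ⇒  7 nodes, 9 edges  {0-p->2 0-p->3 0-q->4 1-p->2 1-p->5 1-q->6 2-q->1 4-p->4 6-p->6}
[1] R0 @ {0↦3, 1↦0, 2↦2, 3↦4}  ⇒  5 nodes, 6 edges  {0-p->2 1-p->2 1-p->5 1-q->6 2-q->1 6-p->6}
[2] R0 @ {0↦5, 1↦1, 2↦2, 3↦6}  ⇒  3 nodes, 3 edges  {0-p->2 1-p->2 2-q->1}
final graph: no rule applies after step 2
NF edges: [(0, 2, 'p'), (1, 2, 'p'), (2, 1, 'q')]

Answer: p:2 q:1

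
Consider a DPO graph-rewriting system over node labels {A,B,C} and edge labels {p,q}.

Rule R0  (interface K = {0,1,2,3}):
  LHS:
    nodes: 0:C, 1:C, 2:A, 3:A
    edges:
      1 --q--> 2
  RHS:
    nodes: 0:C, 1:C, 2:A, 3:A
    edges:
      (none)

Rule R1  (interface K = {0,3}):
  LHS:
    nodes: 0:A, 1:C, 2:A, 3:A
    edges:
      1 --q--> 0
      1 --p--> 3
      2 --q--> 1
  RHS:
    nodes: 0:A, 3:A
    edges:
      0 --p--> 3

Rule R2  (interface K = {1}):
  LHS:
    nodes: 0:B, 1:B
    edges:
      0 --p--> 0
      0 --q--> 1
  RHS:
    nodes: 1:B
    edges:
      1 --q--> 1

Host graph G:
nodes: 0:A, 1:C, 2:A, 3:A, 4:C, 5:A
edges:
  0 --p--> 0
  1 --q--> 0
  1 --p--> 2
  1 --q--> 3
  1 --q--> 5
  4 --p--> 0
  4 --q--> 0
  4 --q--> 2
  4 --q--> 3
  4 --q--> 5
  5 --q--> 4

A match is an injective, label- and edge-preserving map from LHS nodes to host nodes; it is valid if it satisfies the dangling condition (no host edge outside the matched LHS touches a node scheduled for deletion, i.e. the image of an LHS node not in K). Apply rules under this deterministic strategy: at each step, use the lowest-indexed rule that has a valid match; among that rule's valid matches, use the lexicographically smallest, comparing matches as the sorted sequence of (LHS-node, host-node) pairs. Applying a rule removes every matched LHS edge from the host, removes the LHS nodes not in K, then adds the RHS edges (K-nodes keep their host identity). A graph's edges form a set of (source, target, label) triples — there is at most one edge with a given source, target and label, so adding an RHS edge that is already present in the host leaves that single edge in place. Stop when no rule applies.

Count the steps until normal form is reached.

[0] host  ⇒  6 nodes, 11 edges  {0-p->0 1-q->0 1-p->2 1-q->3 1-q->5 4-p->0 4-q->0 4-q->2 4-q->3 4-q->5 5-q->4}
[1] R0 @ {0↦1, 1↦4, 2↦0, 3↦2}  ⇒  6 nodes, 10 edges  {0-p->0 1-q->0 1-p->2 1-q->3 1-q->5 4-p->0 4-q->2 4-q->3 4-q->5 5-q->4}
[2] R0 @ {0↦1, 1↦4, 2↦2, 3↦0}  ⇒  6 nodes, 9 edges  {0-p->0 1-q->0 1-p->2 1-q->3 1-q->5 4-p->0 4-q->3 4-q->5 5-q->4}
[3] R0 @ {0↦1, 1↦4, 2↦3, 3↦0}  ⇒  6 nodes, 8 edges  {0-p->0 1-q->0 1-p->2 1-q->3 1-q->5 4-p->0 4-q->5 5-q->4}
[4] R0 @ {0↦1, 1↦4, 2↦5, 3↦0}  ⇒  6 nodes, 7 edges  {0-p->0 1-q->0 1-p->2 1-q->3 1-q->5 4-p->0 5-q->4}
[5] R0 @ {0↦4, 1↦1, 2↦0, 3↦2}  ⇒  6 nodes, 6 edges  {0-p->0 1-p->2 1-q->3 1-q->5 4-p->0 5-q->4}
[6] R0 @ {0↦4, 1↦1, 2↦3, 3↦0}  ⇒  6 nodes, 5 edges  {0-p->0 1-p->2 1-q->5 4-p->0 5-q->4}
[7] R0 @ {0↦4, 1↦1, 2↦5, 3↦0}  ⇒  6 nodes, 4 edges  {0-p->0 1-p->2 4-p->0 5-q->4}
final graph: no rule applies after step 7

Answer: 7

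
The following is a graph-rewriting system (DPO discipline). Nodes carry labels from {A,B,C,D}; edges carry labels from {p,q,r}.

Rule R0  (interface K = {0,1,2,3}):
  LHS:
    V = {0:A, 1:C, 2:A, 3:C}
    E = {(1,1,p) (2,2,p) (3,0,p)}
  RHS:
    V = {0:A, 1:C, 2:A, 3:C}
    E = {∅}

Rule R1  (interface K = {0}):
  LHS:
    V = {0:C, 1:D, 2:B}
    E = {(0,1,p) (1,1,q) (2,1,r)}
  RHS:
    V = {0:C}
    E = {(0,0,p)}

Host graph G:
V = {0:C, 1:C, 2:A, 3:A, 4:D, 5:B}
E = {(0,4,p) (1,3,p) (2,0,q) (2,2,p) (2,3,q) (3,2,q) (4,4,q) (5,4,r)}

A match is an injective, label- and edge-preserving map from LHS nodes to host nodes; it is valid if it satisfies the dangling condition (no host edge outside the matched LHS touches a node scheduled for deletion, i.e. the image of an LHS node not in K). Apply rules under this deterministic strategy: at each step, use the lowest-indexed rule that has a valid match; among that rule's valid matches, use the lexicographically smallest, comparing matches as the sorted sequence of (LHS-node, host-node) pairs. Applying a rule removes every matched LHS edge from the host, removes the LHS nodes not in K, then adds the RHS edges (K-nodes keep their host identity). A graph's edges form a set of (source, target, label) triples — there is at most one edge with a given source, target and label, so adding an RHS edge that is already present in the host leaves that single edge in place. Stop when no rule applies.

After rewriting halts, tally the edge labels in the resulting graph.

[0] host  ⇒  6 nodes, 8 edges  {0-p->4 1-p->3 2-q->0 2-p->2 2-q->3 3-q->2 4-q->4 5-r->4}
[1] R1 @ {0↦0, 1↦4, 2↦5}  ⇒  4 nodes, 6 edges  {0-p->0 1-p->3 2-q->0 2-p->2 2-q->3 3-q->2}
[2] R0 @ {0↦3, 1↦0, 2↦2, 3↦1}  ⇒  4 nodes, 3 edges  {2-q->0 2-q->3 3-q->2}
normal form: no rule applies after step 2
NF edges: [(2, 0, 'q'), (2, 3, 'q'), (3, 2, 'q')]

Answer: q:3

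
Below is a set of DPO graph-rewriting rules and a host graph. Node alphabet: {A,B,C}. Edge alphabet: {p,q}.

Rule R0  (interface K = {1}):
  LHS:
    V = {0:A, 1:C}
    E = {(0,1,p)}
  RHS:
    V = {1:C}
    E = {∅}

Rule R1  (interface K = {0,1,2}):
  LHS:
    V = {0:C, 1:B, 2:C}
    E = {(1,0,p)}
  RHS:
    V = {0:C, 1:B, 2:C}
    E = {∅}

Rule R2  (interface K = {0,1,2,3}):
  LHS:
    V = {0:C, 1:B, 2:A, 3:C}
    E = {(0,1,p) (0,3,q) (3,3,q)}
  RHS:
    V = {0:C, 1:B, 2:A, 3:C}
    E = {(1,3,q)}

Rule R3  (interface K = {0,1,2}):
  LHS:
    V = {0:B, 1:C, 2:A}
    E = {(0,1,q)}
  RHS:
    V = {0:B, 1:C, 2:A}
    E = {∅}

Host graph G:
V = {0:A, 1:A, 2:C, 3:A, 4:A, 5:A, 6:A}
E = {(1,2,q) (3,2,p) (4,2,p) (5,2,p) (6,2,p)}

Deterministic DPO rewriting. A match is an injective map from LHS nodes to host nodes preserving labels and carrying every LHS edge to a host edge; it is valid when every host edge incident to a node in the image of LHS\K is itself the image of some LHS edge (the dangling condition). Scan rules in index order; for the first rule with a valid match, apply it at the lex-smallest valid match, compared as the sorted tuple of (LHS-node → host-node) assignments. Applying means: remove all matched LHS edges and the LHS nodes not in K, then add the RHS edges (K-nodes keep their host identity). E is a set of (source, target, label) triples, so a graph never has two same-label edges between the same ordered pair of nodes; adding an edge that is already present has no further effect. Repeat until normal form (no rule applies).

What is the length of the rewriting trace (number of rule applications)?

Answer: 4

Derivation:
initial: |V|=7 |E|=5  E = 1-q->2 3-p->2 4-p->2 5-p->2 6-p->2
step 1: apply R0 at {0↦3, 1↦2}  → |V|=6 |E|=4  E = 1-q->2 4-p->2 5-p->2 6-p->2
step 2: apply R0 at {0↦4, 1↦2}  → |V|=5 |E|=3  E = 1-q->2 5-p->2 6-p->2
step 3: apply R0 at {0↦5, 1↦2}  → |V|=4 |E|=2  E = 1-q->2 6-p->2
step 4: apply R0 at {0↦6, 1↦2}  → |V|=3 |E|=1  E = 1-q->2
halt: no rule applies after step 4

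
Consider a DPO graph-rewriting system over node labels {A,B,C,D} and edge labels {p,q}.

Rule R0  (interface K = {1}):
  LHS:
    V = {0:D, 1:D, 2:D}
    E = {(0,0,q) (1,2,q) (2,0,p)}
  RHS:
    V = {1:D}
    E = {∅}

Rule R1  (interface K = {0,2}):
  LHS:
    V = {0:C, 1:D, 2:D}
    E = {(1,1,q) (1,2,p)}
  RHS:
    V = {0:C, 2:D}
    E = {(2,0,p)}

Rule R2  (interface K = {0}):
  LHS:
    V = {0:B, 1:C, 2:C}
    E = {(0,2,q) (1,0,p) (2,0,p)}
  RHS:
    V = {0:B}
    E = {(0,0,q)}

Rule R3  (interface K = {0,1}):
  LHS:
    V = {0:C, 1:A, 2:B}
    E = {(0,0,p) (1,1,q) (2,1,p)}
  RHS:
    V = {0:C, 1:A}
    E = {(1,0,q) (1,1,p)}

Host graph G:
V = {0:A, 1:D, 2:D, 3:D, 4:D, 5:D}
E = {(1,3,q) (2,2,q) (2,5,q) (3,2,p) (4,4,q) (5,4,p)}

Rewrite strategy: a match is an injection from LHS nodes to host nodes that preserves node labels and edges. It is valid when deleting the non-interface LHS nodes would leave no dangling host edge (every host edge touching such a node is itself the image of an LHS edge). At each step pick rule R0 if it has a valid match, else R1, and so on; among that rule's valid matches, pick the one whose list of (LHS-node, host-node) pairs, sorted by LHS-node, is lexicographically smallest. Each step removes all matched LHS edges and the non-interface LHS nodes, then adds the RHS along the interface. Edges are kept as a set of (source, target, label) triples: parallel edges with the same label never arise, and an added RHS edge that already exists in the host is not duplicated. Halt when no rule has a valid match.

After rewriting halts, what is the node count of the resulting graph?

initial: |V|=6 |E|=6  E = 1-q->3 2-q->2 2-q->5 3-p->2 4-q->4 5-p->4
step 1: apply R0 at {0↦4, 1↦2, 2↦5}  → |V|=4 |E|=3  E = 1-q->3 2-q->2 3-p->2
step 2: apply R0 at {0↦2, 1↦1, 2↦3}  → |V|=2 |E|=0  E = ∅
halt: no rule applies after step 2
NF nodes: {0:A, 1:D}

Answer: 2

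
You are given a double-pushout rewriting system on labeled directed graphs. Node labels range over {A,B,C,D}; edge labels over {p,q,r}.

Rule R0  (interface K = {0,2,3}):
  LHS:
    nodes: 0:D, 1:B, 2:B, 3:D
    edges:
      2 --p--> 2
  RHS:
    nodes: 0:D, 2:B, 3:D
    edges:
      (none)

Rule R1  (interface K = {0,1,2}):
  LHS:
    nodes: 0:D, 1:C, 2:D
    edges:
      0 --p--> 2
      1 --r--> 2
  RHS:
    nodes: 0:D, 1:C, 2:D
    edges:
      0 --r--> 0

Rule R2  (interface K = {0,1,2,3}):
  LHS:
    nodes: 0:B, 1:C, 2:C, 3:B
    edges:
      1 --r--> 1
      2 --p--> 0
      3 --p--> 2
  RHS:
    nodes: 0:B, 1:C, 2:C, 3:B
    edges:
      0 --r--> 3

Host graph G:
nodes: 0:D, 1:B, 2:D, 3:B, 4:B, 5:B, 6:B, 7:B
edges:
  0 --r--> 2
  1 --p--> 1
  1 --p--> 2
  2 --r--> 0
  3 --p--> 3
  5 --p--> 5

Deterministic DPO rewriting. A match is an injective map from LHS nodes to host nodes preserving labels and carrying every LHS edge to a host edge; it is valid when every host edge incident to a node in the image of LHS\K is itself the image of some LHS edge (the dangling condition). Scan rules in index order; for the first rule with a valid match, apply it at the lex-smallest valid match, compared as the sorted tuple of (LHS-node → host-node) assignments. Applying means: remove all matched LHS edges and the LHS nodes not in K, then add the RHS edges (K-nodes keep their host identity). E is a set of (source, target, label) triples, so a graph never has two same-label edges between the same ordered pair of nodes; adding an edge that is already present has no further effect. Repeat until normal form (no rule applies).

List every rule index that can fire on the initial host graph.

Answer: [R0]

Derivation:
R0: 18 valid matches — {0↦0, 1↦4, 2↦1, 3↦2}, {0↦0, 1↦4, 2↦3, 3↦2}, {0↦0, 1↦4, 2↦5, 3↦2} (+15 more)
R1: no valid match — LHS pattern not found
R2: no valid match — LHS pattern not found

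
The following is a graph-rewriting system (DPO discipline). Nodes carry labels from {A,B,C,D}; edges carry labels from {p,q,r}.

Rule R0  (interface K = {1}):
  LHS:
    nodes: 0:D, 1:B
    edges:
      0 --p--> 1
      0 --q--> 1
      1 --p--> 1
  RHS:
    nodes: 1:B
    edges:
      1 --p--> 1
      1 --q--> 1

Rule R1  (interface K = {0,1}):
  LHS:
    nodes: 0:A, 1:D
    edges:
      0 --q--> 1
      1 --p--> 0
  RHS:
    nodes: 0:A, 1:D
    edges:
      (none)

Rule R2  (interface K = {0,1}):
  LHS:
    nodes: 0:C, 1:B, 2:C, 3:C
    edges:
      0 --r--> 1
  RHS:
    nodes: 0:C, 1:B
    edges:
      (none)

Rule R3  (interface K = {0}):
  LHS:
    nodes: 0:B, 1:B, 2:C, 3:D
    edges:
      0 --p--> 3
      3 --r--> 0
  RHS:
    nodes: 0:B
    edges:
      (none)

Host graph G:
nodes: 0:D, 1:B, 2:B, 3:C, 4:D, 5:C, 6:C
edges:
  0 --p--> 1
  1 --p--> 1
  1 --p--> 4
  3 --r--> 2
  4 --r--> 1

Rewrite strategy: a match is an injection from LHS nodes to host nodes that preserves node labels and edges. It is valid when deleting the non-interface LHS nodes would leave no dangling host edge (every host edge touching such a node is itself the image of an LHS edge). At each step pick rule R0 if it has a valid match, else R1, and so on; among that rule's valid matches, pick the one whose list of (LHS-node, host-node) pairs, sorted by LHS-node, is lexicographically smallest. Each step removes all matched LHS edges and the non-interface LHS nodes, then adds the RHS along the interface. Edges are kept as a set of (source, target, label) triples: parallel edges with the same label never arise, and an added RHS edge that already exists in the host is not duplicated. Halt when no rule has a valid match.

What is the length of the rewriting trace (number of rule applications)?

Answer: 2

Derivation:
start.  V:7 E:5  edges: 0-p->1 1-p->1 1-p->4 3-r->2 4-r->1
1. fire R2 via {0↦3, 1↦2, 2↦5, 3↦6}  →  V:5 E:4  edges: 0-p->1 1-p->1 1-p->4 4-r->1
2. fire R3 via {0↦1, 1↦2, 2↦3, 3↦4}  →  V:2 E:2  edges: 0-p->1 1-p->1
halt: no rule applies after step 2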